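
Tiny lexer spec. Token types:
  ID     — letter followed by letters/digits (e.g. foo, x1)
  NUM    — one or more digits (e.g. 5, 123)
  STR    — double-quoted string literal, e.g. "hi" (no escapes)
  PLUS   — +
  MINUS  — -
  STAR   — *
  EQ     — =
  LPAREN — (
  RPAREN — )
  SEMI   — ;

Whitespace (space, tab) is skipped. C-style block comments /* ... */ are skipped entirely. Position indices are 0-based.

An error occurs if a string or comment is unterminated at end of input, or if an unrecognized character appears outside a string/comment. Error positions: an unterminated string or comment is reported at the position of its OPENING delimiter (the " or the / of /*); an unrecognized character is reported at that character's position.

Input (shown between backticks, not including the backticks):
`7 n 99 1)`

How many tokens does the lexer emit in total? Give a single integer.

pos=0: emit NUM '7' (now at pos=1)
pos=2: emit ID 'n' (now at pos=3)
pos=4: emit NUM '99' (now at pos=6)
pos=7: emit NUM '1' (now at pos=8)
pos=8: emit RPAREN ')'
DONE. 5 tokens: [NUM, ID, NUM, NUM, RPAREN]

Answer: 5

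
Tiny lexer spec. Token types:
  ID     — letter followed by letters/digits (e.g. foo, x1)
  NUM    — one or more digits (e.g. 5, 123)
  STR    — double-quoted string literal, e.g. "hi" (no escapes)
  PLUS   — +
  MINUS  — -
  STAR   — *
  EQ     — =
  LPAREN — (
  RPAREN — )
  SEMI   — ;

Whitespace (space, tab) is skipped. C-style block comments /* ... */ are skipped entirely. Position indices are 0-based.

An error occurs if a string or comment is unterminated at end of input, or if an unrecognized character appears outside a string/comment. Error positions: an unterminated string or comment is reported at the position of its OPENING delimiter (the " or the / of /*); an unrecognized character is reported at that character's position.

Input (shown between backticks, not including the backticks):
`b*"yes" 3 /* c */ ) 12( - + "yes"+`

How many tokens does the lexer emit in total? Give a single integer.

pos=0: emit ID 'b' (now at pos=1)
pos=1: emit STAR '*'
pos=2: enter STRING mode
pos=2: emit STR "yes" (now at pos=7)
pos=8: emit NUM '3' (now at pos=9)
pos=10: enter COMMENT mode (saw '/*')
exit COMMENT mode (now at pos=17)
pos=18: emit RPAREN ')'
pos=20: emit NUM '12' (now at pos=22)
pos=22: emit LPAREN '('
pos=24: emit MINUS '-'
pos=26: emit PLUS '+'
pos=28: enter STRING mode
pos=28: emit STR "yes" (now at pos=33)
pos=33: emit PLUS '+'
DONE. 11 tokens: [ID, STAR, STR, NUM, RPAREN, NUM, LPAREN, MINUS, PLUS, STR, PLUS]

Answer: 11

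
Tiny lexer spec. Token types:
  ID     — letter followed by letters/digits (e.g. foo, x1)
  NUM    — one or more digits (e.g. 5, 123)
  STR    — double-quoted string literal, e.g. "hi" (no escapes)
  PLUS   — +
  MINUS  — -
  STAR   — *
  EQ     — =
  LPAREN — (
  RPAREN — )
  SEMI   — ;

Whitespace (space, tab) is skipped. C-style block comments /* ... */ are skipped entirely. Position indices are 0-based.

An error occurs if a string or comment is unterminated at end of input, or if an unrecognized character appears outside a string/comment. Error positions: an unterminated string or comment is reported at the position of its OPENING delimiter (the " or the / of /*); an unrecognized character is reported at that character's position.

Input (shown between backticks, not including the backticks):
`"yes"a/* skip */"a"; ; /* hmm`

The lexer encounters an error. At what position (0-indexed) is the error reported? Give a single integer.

pos=0: enter STRING mode
pos=0: emit STR "yes" (now at pos=5)
pos=5: emit ID 'a' (now at pos=6)
pos=6: enter COMMENT mode (saw '/*')
exit COMMENT mode (now at pos=16)
pos=16: enter STRING mode
pos=16: emit STR "a" (now at pos=19)
pos=19: emit SEMI ';'
pos=21: emit SEMI ';'
pos=23: enter COMMENT mode (saw '/*')
pos=23: ERROR — unterminated comment (reached EOF)

Answer: 23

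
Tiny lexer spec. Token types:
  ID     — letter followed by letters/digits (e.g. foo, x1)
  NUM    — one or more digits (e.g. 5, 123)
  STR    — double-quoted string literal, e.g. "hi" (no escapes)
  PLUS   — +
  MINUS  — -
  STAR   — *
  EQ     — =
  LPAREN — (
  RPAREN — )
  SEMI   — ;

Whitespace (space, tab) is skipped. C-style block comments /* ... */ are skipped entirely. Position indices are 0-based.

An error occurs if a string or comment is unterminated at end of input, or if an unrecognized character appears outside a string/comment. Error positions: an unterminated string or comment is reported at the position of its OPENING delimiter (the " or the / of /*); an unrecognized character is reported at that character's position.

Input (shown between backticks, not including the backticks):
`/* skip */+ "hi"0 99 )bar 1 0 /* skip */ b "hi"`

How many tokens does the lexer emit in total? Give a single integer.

Answer: 10

Derivation:
pos=0: enter COMMENT mode (saw '/*')
exit COMMENT mode (now at pos=10)
pos=10: emit PLUS '+'
pos=12: enter STRING mode
pos=12: emit STR "hi" (now at pos=16)
pos=16: emit NUM '0' (now at pos=17)
pos=18: emit NUM '99' (now at pos=20)
pos=21: emit RPAREN ')'
pos=22: emit ID 'bar' (now at pos=25)
pos=26: emit NUM '1' (now at pos=27)
pos=28: emit NUM '0' (now at pos=29)
pos=30: enter COMMENT mode (saw '/*')
exit COMMENT mode (now at pos=40)
pos=41: emit ID 'b' (now at pos=42)
pos=43: enter STRING mode
pos=43: emit STR "hi" (now at pos=47)
DONE. 10 tokens: [PLUS, STR, NUM, NUM, RPAREN, ID, NUM, NUM, ID, STR]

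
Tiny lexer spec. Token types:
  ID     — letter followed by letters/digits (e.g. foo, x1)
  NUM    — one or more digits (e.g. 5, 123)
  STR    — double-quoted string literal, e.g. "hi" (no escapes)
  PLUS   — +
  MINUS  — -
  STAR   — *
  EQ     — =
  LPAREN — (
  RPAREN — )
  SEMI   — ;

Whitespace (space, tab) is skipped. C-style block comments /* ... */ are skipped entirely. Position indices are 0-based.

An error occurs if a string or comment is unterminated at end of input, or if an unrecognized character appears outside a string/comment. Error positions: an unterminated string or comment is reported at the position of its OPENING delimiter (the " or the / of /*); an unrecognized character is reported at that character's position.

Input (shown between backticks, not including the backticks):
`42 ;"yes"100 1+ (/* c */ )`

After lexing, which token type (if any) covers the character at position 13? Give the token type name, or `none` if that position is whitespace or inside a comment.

Answer: NUM

Derivation:
pos=0: emit NUM '42' (now at pos=2)
pos=3: emit SEMI ';'
pos=4: enter STRING mode
pos=4: emit STR "yes" (now at pos=9)
pos=9: emit NUM '100' (now at pos=12)
pos=13: emit NUM '1' (now at pos=14)
pos=14: emit PLUS '+'
pos=16: emit LPAREN '('
pos=17: enter COMMENT mode (saw '/*')
exit COMMENT mode (now at pos=24)
pos=25: emit RPAREN ')'
DONE. 8 tokens: [NUM, SEMI, STR, NUM, NUM, PLUS, LPAREN, RPAREN]
Position 13: char is '1' -> NUM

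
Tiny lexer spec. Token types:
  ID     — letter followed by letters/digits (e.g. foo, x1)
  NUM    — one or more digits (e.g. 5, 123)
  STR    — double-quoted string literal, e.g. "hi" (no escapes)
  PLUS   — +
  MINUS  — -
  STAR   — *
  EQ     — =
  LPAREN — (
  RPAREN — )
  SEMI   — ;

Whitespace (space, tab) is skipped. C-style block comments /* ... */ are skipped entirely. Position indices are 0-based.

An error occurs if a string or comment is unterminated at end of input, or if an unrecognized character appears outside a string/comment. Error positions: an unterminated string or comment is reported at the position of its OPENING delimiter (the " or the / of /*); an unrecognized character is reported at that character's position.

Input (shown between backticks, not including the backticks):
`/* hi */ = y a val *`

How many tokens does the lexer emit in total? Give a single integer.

pos=0: enter COMMENT mode (saw '/*')
exit COMMENT mode (now at pos=8)
pos=9: emit EQ '='
pos=11: emit ID 'y' (now at pos=12)
pos=13: emit ID 'a' (now at pos=14)
pos=15: emit ID 'val' (now at pos=18)
pos=19: emit STAR '*'
DONE. 5 tokens: [EQ, ID, ID, ID, STAR]

Answer: 5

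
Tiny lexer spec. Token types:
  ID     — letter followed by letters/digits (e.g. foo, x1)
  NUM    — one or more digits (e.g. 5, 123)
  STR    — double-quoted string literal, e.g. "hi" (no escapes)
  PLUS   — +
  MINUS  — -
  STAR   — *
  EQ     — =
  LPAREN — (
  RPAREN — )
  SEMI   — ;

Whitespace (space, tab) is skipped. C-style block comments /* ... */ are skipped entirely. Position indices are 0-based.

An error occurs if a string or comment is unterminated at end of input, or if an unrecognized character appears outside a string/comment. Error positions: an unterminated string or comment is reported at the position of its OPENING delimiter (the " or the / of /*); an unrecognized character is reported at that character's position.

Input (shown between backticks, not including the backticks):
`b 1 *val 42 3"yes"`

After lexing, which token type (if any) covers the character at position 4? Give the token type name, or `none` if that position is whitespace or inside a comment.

pos=0: emit ID 'b' (now at pos=1)
pos=2: emit NUM '1' (now at pos=3)
pos=4: emit STAR '*'
pos=5: emit ID 'val' (now at pos=8)
pos=9: emit NUM '42' (now at pos=11)
pos=12: emit NUM '3' (now at pos=13)
pos=13: enter STRING mode
pos=13: emit STR "yes" (now at pos=18)
DONE. 7 tokens: [ID, NUM, STAR, ID, NUM, NUM, STR]
Position 4: char is '*' -> STAR

Answer: STAR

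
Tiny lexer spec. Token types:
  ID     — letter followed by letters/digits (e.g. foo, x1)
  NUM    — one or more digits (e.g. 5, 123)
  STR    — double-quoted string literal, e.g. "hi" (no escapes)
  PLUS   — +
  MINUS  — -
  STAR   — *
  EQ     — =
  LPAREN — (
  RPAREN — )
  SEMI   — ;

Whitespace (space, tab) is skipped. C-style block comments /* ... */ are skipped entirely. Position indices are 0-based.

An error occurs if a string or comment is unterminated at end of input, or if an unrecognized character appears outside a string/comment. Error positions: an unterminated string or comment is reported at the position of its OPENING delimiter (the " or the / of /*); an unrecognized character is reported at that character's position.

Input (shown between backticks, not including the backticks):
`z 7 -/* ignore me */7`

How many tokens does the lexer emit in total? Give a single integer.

Answer: 4

Derivation:
pos=0: emit ID 'z' (now at pos=1)
pos=2: emit NUM '7' (now at pos=3)
pos=4: emit MINUS '-'
pos=5: enter COMMENT mode (saw '/*')
exit COMMENT mode (now at pos=20)
pos=20: emit NUM '7' (now at pos=21)
DONE. 4 tokens: [ID, NUM, MINUS, NUM]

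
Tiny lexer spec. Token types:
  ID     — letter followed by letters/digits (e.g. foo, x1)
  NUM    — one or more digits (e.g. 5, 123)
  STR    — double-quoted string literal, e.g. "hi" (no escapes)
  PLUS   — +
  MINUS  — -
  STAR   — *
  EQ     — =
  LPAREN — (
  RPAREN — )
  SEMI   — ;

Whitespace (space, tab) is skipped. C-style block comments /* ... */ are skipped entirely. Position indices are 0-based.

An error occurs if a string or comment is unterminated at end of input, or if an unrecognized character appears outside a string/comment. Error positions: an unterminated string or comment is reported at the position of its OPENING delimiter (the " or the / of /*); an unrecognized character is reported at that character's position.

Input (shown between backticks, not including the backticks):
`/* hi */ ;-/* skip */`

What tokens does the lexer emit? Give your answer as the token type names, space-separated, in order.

pos=0: enter COMMENT mode (saw '/*')
exit COMMENT mode (now at pos=8)
pos=9: emit SEMI ';'
pos=10: emit MINUS '-'
pos=11: enter COMMENT mode (saw '/*')
exit COMMENT mode (now at pos=21)
DONE. 2 tokens: [SEMI, MINUS]

Answer: SEMI MINUS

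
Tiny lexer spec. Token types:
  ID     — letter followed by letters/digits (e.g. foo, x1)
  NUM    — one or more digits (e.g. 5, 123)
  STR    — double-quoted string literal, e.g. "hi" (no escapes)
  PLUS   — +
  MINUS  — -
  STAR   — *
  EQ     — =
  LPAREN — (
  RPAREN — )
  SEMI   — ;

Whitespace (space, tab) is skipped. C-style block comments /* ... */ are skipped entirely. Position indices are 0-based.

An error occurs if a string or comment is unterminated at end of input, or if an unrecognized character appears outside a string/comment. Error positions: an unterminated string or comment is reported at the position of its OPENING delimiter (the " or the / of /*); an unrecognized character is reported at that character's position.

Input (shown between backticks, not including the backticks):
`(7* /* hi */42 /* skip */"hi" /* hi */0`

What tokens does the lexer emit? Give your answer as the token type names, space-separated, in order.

pos=0: emit LPAREN '('
pos=1: emit NUM '7' (now at pos=2)
pos=2: emit STAR '*'
pos=4: enter COMMENT mode (saw '/*')
exit COMMENT mode (now at pos=12)
pos=12: emit NUM '42' (now at pos=14)
pos=15: enter COMMENT mode (saw '/*')
exit COMMENT mode (now at pos=25)
pos=25: enter STRING mode
pos=25: emit STR "hi" (now at pos=29)
pos=30: enter COMMENT mode (saw '/*')
exit COMMENT mode (now at pos=38)
pos=38: emit NUM '0' (now at pos=39)
DONE. 6 tokens: [LPAREN, NUM, STAR, NUM, STR, NUM]

Answer: LPAREN NUM STAR NUM STR NUM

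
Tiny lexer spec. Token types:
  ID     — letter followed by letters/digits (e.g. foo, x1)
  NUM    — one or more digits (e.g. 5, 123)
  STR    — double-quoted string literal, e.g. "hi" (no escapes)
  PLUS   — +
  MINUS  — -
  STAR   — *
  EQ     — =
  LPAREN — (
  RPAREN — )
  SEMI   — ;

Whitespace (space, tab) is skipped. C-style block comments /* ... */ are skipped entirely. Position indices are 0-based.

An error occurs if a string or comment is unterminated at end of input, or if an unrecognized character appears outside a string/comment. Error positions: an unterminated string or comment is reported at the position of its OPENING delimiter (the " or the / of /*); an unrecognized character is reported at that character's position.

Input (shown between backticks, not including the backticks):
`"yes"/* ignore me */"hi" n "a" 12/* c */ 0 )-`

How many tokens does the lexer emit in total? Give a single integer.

Answer: 8

Derivation:
pos=0: enter STRING mode
pos=0: emit STR "yes" (now at pos=5)
pos=5: enter COMMENT mode (saw '/*')
exit COMMENT mode (now at pos=20)
pos=20: enter STRING mode
pos=20: emit STR "hi" (now at pos=24)
pos=25: emit ID 'n' (now at pos=26)
pos=27: enter STRING mode
pos=27: emit STR "a" (now at pos=30)
pos=31: emit NUM '12' (now at pos=33)
pos=33: enter COMMENT mode (saw '/*')
exit COMMENT mode (now at pos=40)
pos=41: emit NUM '0' (now at pos=42)
pos=43: emit RPAREN ')'
pos=44: emit MINUS '-'
DONE. 8 tokens: [STR, STR, ID, STR, NUM, NUM, RPAREN, MINUS]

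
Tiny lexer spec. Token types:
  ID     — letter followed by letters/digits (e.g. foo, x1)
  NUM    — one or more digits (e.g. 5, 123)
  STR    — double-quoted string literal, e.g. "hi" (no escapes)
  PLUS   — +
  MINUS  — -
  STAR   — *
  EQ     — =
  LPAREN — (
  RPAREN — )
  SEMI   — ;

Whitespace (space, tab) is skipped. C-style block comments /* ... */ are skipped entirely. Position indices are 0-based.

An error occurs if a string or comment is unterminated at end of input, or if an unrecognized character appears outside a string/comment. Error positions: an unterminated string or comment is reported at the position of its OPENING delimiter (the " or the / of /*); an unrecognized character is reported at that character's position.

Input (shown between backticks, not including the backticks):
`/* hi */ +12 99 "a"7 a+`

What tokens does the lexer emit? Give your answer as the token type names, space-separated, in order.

Answer: PLUS NUM NUM STR NUM ID PLUS

Derivation:
pos=0: enter COMMENT mode (saw '/*')
exit COMMENT mode (now at pos=8)
pos=9: emit PLUS '+'
pos=10: emit NUM '12' (now at pos=12)
pos=13: emit NUM '99' (now at pos=15)
pos=16: enter STRING mode
pos=16: emit STR "a" (now at pos=19)
pos=19: emit NUM '7' (now at pos=20)
pos=21: emit ID 'a' (now at pos=22)
pos=22: emit PLUS '+'
DONE. 7 tokens: [PLUS, NUM, NUM, STR, NUM, ID, PLUS]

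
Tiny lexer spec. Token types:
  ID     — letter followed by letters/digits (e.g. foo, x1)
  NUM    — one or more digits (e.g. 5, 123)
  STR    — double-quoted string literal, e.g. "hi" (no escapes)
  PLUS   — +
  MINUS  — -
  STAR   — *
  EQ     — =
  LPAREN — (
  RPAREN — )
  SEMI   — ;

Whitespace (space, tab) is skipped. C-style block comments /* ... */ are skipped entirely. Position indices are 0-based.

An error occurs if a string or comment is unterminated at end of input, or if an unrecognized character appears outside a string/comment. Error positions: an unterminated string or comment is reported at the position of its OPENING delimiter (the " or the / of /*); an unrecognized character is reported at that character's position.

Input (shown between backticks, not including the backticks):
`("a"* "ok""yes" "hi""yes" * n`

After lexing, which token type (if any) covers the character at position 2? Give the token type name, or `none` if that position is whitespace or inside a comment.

pos=0: emit LPAREN '('
pos=1: enter STRING mode
pos=1: emit STR "a" (now at pos=4)
pos=4: emit STAR '*'
pos=6: enter STRING mode
pos=6: emit STR "ok" (now at pos=10)
pos=10: enter STRING mode
pos=10: emit STR "yes" (now at pos=15)
pos=16: enter STRING mode
pos=16: emit STR "hi" (now at pos=20)
pos=20: enter STRING mode
pos=20: emit STR "yes" (now at pos=25)
pos=26: emit STAR '*'
pos=28: emit ID 'n' (now at pos=29)
DONE. 9 tokens: [LPAREN, STR, STAR, STR, STR, STR, STR, STAR, ID]
Position 2: char is 'a' -> STR

Answer: STR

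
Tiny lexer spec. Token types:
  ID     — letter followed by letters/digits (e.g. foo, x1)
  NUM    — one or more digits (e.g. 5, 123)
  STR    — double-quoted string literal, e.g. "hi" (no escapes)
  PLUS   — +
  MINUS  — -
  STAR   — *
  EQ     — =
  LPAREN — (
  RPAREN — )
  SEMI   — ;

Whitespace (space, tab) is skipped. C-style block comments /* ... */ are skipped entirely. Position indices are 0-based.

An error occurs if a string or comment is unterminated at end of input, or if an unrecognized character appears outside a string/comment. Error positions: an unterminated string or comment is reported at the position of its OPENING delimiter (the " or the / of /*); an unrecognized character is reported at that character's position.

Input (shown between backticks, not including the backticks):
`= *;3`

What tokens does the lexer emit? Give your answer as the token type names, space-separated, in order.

pos=0: emit EQ '='
pos=2: emit STAR '*'
pos=3: emit SEMI ';'
pos=4: emit NUM '3' (now at pos=5)
DONE. 4 tokens: [EQ, STAR, SEMI, NUM]

Answer: EQ STAR SEMI NUM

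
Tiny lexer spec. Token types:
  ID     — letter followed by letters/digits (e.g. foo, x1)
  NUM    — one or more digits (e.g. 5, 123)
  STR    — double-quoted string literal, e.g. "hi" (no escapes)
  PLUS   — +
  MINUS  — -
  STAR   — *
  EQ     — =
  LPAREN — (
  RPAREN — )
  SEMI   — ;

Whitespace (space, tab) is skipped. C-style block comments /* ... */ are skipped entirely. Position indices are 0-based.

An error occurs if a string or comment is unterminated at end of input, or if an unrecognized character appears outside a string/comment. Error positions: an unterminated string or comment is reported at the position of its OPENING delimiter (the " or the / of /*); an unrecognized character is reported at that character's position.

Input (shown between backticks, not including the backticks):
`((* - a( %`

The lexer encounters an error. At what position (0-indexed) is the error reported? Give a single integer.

Answer: 9

Derivation:
pos=0: emit LPAREN '('
pos=1: emit LPAREN '('
pos=2: emit STAR '*'
pos=4: emit MINUS '-'
pos=6: emit ID 'a' (now at pos=7)
pos=7: emit LPAREN '('
pos=9: ERROR — unrecognized char '%'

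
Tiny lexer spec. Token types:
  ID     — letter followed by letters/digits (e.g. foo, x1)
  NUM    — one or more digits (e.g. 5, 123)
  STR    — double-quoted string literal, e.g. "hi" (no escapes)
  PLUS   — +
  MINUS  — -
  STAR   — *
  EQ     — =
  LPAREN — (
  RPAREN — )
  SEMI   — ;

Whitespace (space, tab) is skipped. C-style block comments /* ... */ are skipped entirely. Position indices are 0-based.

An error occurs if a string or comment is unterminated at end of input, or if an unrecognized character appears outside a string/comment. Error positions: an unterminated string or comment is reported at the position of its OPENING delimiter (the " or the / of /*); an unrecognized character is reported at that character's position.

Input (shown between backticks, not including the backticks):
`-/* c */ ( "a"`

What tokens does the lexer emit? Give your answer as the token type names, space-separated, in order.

Answer: MINUS LPAREN STR

Derivation:
pos=0: emit MINUS '-'
pos=1: enter COMMENT mode (saw '/*')
exit COMMENT mode (now at pos=8)
pos=9: emit LPAREN '('
pos=11: enter STRING mode
pos=11: emit STR "a" (now at pos=14)
DONE. 3 tokens: [MINUS, LPAREN, STR]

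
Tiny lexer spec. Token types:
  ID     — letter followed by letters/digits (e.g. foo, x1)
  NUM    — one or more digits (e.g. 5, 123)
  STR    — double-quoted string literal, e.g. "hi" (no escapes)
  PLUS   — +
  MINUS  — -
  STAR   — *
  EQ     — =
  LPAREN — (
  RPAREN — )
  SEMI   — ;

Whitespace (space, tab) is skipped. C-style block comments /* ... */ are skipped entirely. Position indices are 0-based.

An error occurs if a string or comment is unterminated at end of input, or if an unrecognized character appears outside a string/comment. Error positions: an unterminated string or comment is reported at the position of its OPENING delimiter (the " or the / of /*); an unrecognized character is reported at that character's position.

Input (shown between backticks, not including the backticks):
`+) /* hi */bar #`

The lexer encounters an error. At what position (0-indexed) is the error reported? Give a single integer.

Answer: 15

Derivation:
pos=0: emit PLUS '+'
pos=1: emit RPAREN ')'
pos=3: enter COMMENT mode (saw '/*')
exit COMMENT mode (now at pos=11)
pos=11: emit ID 'bar' (now at pos=14)
pos=15: ERROR — unrecognized char '#'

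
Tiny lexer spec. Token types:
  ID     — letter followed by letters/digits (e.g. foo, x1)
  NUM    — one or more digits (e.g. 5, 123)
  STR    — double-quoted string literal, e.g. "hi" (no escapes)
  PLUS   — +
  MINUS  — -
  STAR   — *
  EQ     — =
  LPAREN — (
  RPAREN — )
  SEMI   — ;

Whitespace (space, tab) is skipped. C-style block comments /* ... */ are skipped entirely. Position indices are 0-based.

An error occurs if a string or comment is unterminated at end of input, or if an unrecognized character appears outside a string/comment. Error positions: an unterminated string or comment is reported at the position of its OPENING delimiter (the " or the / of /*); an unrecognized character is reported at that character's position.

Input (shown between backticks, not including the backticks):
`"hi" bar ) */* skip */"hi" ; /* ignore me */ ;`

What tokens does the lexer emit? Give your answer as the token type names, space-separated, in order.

Answer: STR ID RPAREN STAR STR SEMI SEMI

Derivation:
pos=0: enter STRING mode
pos=0: emit STR "hi" (now at pos=4)
pos=5: emit ID 'bar' (now at pos=8)
pos=9: emit RPAREN ')'
pos=11: emit STAR '*'
pos=12: enter COMMENT mode (saw '/*')
exit COMMENT mode (now at pos=22)
pos=22: enter STRING mode
pos=22: emit STR "hi" (now at pos=26)
pos=27: emit SEMI ';'
pos=29: enter COMMENT mode (saw '/*')
exit COMMENT mode (now at pos=44)
pos=45: emit SEMI ';'
DONE. 7 tokens: [STR, ID, RPAREN, STAR, STR, SEMI, SEMI]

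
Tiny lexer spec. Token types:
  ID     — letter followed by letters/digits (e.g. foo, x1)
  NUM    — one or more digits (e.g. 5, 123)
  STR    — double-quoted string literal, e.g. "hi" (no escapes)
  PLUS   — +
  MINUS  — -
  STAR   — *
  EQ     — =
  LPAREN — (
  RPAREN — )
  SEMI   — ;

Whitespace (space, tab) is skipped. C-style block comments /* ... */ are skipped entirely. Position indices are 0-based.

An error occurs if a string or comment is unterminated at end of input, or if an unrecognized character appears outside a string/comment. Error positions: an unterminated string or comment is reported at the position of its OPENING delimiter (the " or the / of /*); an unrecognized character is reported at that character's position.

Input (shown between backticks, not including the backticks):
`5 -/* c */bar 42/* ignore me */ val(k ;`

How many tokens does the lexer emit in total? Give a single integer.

Answer: 8

Derivation:
pos=0: emit NUM '5' (now at pos=1)
pos=2: emit MINUS '-'
pos=3: enter COMMENT mode (saw '/*')
exit COMMENT mode (now at pos=10)
pos=10: emit ID 'bar' (now at pos=13)
pos=14: emit NUM '42' (now at pos=16)
pos=16: enter COMMENT mode (saw '/*')
exit COMMENT mode (now at pos=31)
pos=32: emit ID 'val' (now at pos=35)
pos=35: emit LPAREN '('
pos=36: emit ID 'k' (now at pos=37)
pos=38: emit SEMI ';'
DONE. 8 tokens: [NUM, MINUS, ID, NUM, ID, LPAREN, ID, SEMI]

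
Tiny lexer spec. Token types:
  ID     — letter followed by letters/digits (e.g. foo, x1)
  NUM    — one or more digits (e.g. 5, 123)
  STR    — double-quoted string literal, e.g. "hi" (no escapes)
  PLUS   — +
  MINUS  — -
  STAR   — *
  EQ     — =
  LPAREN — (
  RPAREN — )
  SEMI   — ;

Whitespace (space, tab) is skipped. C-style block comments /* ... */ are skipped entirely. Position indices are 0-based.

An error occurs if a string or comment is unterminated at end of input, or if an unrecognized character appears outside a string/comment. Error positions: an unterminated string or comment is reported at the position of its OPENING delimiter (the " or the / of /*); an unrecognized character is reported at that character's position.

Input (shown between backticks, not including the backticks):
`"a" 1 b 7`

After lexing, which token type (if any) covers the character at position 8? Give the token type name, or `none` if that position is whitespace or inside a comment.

Answer: NUM

Derivation:
pos=0: enter STRING mode
pos=0: emit STR "a" (now at pos=3)
pos=4: emit NUM '1' (now at pos=5)
pos=6: emit ID 'b' (now at pos=7)
pos=8: emit NUM '7' (now at pos=9)
DONE. 4 tokens: [STR, NUM, ID, NUM]
Position 8: char is '7' -> NUM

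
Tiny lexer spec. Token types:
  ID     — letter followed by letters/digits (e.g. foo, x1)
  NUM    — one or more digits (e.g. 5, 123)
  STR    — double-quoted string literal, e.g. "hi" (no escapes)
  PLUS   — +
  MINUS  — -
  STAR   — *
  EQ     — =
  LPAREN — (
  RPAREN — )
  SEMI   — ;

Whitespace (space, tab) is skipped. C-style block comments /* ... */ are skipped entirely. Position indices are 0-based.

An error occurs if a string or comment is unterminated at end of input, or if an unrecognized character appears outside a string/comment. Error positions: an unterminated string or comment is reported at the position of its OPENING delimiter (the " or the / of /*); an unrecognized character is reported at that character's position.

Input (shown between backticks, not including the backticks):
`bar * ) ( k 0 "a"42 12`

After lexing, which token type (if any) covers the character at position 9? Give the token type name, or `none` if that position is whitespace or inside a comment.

pos=0: emit ID 'bar' (now at pos=3)
pos=4: emit STAR '*'
pos=6: emit RPAREN ')'
pos=8: emit LPAREN '('
pos=10: emit ID 'k' (now at pos=11)
pos=12: emit NUM '0' (now at pos=13)
pos=14: enter STRING mode
pos=14: emit STR "a" (now at pos=17)
pos=17: emit NUM '42' (now at pos=19)
pos=20: emit NUM '12' (now at pos=22)
DONE. 9 tokens: [ID, STAR, RPAREN, LPAREN, ID, NUM, STR, NUM, NUM]
Position 9: char is ' ' -> none

Answer: none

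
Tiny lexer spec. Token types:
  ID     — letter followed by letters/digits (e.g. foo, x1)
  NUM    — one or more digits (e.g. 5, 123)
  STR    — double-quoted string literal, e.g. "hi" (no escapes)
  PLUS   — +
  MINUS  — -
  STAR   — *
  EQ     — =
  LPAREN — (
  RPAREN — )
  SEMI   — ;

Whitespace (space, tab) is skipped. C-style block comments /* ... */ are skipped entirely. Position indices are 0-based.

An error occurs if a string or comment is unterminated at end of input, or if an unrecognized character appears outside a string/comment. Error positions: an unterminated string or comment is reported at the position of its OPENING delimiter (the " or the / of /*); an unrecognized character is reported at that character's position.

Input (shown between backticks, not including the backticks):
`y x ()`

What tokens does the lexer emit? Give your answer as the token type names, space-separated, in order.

Answer: ID ID LPAREN RPAREN

Derivation:
pos=0: emit ID 'y' (now at pos=1)
pos=2: emit ID 'x' (now at pos=3)
pos=4: emit LPAREN '('
pos=5: emit RPAREN ')'
DONE. 4 tokens: [ID, ID, LPAREN, RPAREN]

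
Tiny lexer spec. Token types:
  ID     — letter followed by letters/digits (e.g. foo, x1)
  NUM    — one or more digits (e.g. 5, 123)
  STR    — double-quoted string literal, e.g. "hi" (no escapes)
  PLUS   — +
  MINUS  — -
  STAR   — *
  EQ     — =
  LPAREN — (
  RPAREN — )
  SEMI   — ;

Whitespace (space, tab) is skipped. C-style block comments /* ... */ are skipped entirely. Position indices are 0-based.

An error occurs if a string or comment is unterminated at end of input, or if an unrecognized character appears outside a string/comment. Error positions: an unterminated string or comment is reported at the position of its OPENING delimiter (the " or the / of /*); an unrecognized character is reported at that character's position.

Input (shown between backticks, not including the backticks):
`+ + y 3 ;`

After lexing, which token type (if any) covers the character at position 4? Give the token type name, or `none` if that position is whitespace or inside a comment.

pos=0: emit PLUS '+'
pos=2: emit PLUS '+'
pos=4: emit ID 'y' (now at pos=5)
pos=6: emit NUM '3' (now at pos=7)
pos=8: emit SEMI ';'
DONE. 5 tokens: [PLUS, PLUS, ID, NUM, SEMI]
Position 4: char is 'y' -> ID

Answer: ID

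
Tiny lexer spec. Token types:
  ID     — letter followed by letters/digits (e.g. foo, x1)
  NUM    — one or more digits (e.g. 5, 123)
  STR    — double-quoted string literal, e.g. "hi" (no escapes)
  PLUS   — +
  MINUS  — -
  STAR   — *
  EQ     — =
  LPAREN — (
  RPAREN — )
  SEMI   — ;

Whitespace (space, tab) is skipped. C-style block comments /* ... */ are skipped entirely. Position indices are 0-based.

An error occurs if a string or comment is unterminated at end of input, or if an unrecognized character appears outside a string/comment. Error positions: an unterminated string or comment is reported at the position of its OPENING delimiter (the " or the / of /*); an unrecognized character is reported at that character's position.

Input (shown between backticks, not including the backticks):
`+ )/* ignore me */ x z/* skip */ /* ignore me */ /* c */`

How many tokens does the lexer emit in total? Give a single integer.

Answer: 4

Derivation:
pos=0: emit PLUS '+'
pos=2: emit RPAREN ')'
pos=3: enter COMMENT mode (saw '/*')
exit COMMENT mode (now at pos=18)
pos=19: emit ID 'x' (now at pos=20)
pos=21: emit ID 'z' (now at pos=22)
pos=22: enter COMMENT mode (saw '/*')
exit COMMENT mode (now at pos=32)
pos=33: enter COMMENT mode (saw '/*')
exit COMMENT mode (now at pos=48)
pos=49: enter COMMENT mode (saw '/*')
exit COMMENT mode (now at pos=56)
DONE. 4 tokens: [PLUS, RPAREN, ID, ID]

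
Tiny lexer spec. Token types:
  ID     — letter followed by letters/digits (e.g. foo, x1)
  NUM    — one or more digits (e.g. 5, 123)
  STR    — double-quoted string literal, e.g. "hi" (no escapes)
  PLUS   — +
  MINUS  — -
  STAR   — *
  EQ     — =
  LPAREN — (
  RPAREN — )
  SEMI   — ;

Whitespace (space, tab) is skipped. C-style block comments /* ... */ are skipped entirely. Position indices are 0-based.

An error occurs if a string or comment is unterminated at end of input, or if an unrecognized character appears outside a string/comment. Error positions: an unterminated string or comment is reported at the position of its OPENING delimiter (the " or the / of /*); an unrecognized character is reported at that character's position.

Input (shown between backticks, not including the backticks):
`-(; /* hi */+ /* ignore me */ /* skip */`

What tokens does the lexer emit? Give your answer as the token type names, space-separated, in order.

Answer: MINUS LPAREN SEMI PLUS

Derivation:
pos=0: emit MINUS '-'
pos=1: emit LPAREN '('
pos=2: emit SEMI ';'
pos=4: enter COMMENT mode (saw '/*')
exit COMMENT mode (now at pos=12)
pos=12: emit PLUS '+'
pos=14: enter COMMENT mode (saw '/*')
exit COMMENT mode (now at pos=29)
pos=30: enter COMMENT mode (saw '/*')
exit COMMENT mode (now at pos=40)
DONE. 4 tokens: [MINUS, LPAREN, SEMI, PLUS]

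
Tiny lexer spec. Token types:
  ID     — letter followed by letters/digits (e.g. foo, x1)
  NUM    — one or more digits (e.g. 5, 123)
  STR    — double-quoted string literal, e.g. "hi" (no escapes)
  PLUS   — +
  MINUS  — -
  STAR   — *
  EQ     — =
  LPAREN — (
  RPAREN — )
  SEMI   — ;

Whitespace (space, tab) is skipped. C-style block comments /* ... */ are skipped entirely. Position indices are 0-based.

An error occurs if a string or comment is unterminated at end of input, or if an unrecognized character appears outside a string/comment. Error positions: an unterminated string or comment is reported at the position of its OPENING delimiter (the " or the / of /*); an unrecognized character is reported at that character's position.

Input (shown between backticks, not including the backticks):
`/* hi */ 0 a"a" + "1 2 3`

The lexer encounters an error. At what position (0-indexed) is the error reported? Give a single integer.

pos=0: enter COMMENT mode (saw '/*')
exit COMMENT mode (now at pos=8)
pos=9: emit NUM '0' (now at pos=10)
pos=11: emit ID 'a' (now at pos=12)
pos=12: enter STRING mode
pos=12: emit STR "a" (now at pos=15)
pos=16: emit PLUS '+'
pos=18: enter STRING mode
pos=18: ERROR — unterminated string

Answer: 18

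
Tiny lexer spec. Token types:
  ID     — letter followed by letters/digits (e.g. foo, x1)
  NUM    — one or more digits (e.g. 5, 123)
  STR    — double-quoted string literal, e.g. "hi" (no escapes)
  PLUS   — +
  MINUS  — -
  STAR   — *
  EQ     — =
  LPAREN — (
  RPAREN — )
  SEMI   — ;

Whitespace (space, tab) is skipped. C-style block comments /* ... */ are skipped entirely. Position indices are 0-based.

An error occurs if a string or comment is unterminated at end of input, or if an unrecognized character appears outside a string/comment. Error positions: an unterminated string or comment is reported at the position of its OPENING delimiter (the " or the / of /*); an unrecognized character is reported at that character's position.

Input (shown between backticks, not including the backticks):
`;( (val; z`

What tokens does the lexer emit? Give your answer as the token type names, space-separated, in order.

pos=0: emit SEMI ';'
pos=1: emit LPAREN '('
pos=3: emit LPAREN '('
pos=4: emit ID 'val' (now at pos=7)
pos=7: emit SEMI ';'
pos=9: emit ID 'z' (now at pos=10)
DONE. 6 tokens: [SEMI, LPAREN, LPAREN, ID, SEMI, ID]

Answer: SEMI LPAREN LPAREN ID SEMI ID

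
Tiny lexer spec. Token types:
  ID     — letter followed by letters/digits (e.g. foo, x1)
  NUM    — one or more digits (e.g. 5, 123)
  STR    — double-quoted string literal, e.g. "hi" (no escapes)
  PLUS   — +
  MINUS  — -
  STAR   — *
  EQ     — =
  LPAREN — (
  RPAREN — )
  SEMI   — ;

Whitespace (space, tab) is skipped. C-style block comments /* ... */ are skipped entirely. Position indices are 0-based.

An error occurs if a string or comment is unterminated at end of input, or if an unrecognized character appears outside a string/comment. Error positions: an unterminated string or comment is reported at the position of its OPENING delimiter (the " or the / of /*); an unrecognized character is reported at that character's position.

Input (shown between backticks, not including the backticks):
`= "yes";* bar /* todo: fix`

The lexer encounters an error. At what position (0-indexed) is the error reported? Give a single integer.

Answer: 14

Derivation:
pos=0: emit EQ '='
pos=2: enter STRING mode
pos=2: emit STR "yes" (now at pos=7)
pos=7: emit SEMI ';'
pos=8: emit STAR '*'
pos=10: emit ID 'bar' (now at pos=13)
pos=14: enter COMMENT mode (saw '/*')
pos=14: ERROR — unterminated comment (reached EOF)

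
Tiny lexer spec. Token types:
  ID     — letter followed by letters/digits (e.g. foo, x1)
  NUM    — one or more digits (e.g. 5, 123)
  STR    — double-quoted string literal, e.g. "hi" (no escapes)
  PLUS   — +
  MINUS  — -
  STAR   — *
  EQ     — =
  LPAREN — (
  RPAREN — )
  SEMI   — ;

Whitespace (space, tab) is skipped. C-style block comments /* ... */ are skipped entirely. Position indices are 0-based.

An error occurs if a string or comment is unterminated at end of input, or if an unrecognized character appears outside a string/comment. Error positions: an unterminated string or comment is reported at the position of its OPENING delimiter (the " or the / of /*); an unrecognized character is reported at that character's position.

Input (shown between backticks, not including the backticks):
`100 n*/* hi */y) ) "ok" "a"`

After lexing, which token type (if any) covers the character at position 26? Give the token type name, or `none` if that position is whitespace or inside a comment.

pos=0: emit NUM '100' (now at pos=3)
pos=4: emit ID 'n' (now at pos=5)
pos=5: emit STAR '*'
pos=6: enter COMMENT mode (saw '/*')
exit COMMENT mode (now at pos=14)
pos=14: emit ID 'y' (now at pos=15)
pos=15: emit RPAREN ')'
pos=17: emit RPAREN ')'
pos=19: enter STRING mode
pos=19: emit STR "ok" (now at pos=23)
pos=24: enter STRING mode
pos=24: emit STR "a" (now at pos=27)
DONE. 8 tokens: [NUM, ID, STAR, ID, RPAREN, RPAREN, STR, STR]
Position 26: char is '"' -> STR

Answer: STR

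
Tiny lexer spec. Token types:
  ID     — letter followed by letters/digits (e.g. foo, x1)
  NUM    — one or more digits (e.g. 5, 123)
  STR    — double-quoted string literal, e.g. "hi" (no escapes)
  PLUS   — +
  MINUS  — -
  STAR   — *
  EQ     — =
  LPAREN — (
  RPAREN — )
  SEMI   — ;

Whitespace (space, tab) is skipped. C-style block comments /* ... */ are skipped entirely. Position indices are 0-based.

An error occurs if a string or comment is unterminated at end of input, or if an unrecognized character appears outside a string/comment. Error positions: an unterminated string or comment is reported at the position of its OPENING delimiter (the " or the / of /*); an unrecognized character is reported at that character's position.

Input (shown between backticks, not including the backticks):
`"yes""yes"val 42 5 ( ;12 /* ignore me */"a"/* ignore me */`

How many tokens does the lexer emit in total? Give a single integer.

pos=0: enter STRING mode
pos=0: emit STR "yes" (now at pos=5)
pos=5: enter STRING mode
pos=5: emit STR "yes" (now at pos=10)
pos=10: emit ID 'val' (now at pos=13)
pos=14: emit NUM '42' (now at pos=16)
pos=17: emit NUM '5' (now at pos=18)
pos=19: emit LPAREN '('
pos=21: emit SEMI ';'
pos=22: emit NUM '12' (now at pos=24)
pos=25: enter COMMENT mode (saw '/*')
exit COMMENT mode (now at pos=40)
pos=40: enter STRING mode
pos=40: emit STR "a" (now at pos=43)
pos=43: enter COMMENT mode (saw '/*')
exit COMMENT mode (now at pos=58)
DONE. 9 tokens: [STR, STR, ID, NUM, NUM, LPAREN, SEMI, NUM, STR]

Answer: 9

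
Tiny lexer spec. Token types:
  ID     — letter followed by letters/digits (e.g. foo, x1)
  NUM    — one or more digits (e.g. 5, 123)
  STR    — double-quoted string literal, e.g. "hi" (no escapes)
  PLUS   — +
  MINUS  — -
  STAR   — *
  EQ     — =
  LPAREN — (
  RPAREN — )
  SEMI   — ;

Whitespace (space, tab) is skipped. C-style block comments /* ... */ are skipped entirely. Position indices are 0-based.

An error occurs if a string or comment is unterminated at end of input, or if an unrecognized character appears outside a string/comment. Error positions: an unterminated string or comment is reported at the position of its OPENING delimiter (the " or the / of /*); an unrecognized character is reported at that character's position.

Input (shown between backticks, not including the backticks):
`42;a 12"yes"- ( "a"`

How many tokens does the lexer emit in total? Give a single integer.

Answer: 8

Derivation:
pos=0: emit NUM '42' (now at pos=2)
pos=2: emit SEMI ';'
pos=3: emit ID 'a' (now at pos=4)
pos=5: emit NUM '12' (now at pos=7)
pos=7: enter STRING mode
pos=7: emit STR "yes" (now at pos=12)
pos=12: emit MINUS '-'
pos=14: emit LPAREN '('
pos=16: enter STRING mode
pos=16: emit STR "a" (now at pos=19)
DONE. 8 tokens: [NUM, SEMI, ID, NUM, STR, MINUS, LPAREN, STR]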